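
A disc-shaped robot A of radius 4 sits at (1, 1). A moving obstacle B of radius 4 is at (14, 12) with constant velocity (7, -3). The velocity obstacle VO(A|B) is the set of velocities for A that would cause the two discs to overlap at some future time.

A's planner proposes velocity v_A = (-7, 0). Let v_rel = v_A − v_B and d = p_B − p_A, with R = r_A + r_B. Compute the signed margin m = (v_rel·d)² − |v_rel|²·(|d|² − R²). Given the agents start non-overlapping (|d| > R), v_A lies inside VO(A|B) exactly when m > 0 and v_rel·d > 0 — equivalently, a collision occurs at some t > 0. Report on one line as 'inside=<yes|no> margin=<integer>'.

d = (13, 11),  |d|² = 290;  R = 4+4 = 8,  c = 290−8² = 226
v_rel = (-14, 3),  |v_rel|² = 205;  v_rel·d = (-14)·(13) + (3)·(11) = -149
205·t² + 298·t + 226 = 0  ⇒  m = (-149)² − 205·226 = -24129
m = -24129 < 0,  v_rel·d = -149 < 0  ⇒  outside

inside=no margin=-24129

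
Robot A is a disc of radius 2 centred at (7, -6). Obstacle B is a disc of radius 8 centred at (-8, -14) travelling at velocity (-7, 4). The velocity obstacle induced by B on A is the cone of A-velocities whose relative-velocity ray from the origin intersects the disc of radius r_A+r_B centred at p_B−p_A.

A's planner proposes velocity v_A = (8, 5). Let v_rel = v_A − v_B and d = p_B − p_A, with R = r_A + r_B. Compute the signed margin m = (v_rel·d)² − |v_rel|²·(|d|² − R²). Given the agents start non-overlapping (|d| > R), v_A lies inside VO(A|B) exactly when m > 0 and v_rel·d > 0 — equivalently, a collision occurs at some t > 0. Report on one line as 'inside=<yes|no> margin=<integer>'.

d = (-15, -8),  |d|² = 289;  R = 2+8 = 10,  c = 289−10² = 189
v_rel = (15, 1),  |v_rel|² = 226;  v_rel·d = (15)·(-15) + (1)·(-8) = -233
226·t² + 466·t + 189 = 0  ⇒  m = (-233)² − 226·189 = 11575
m = 11575 > 0,  v_rel·d = -233 < 0  ⇒  outside

inside=no margin=11575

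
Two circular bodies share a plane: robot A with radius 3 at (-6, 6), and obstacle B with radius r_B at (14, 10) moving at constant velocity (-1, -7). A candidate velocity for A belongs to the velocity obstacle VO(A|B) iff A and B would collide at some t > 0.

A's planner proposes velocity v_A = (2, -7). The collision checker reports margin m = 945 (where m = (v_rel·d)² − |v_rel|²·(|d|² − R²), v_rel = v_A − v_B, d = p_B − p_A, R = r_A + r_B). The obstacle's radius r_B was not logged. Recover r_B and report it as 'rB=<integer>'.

m = 945
d = (20, 4);  v_rel = (3, 0),  |v_rel|² = 9
v_rel×d = (3)·(4) − (0)·(20) = 12
since m = R²·9 − 12²:  R² = (144 + 945) / 9 = 121
R = √121 = 11  ⇒  r_B = 11 − 3 = 8

rB=8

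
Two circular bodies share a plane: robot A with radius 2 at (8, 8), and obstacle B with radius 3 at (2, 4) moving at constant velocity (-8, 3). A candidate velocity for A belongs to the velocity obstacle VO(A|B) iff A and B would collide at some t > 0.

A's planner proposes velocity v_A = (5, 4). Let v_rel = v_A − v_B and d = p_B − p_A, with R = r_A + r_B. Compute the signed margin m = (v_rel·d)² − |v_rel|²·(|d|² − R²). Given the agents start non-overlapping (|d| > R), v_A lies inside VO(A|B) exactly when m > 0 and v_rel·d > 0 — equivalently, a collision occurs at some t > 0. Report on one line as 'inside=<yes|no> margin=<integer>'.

d = (-6, -4),  |d|² = 52;  R = 2+3 = 5,  c = 52−5² = 27
v_rel = (13, 1),  |v_rel|² = 170;  v_rel·d = (13)·(-6) + (1)·(-4) = -82
170·t² + 164·t + 27 = 0  ⇒  m = (-82)² − 170·27 = 2134
m = 2134 > 0,  v_rel·d = -82 < 0  ⇒  outside

inside=no margin=2134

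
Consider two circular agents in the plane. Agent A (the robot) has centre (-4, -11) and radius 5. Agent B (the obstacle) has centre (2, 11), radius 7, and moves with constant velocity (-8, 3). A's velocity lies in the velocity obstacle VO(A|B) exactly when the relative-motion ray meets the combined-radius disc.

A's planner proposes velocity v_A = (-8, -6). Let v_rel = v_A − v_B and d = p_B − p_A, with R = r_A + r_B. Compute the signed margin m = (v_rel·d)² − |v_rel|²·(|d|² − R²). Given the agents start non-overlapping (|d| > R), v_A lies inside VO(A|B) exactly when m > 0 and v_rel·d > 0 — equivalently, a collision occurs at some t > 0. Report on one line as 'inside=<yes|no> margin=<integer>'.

d = (6, 22),  |d|² = 520;  R = 5+7 = 12,  c = 520−12² = 376
v_rel = (0, -9),  |v_rel|² = 81;  v_rel·d = (0)·(6) + (-9)·(22) = -198
81·t² + 396·t + 376 = 0  ⇒  m = (-198)² − 81·376 = 8748
m = 8748 > 0,  v_rel·d = -198 < 0  ⇒  outside

inside=no margin=8748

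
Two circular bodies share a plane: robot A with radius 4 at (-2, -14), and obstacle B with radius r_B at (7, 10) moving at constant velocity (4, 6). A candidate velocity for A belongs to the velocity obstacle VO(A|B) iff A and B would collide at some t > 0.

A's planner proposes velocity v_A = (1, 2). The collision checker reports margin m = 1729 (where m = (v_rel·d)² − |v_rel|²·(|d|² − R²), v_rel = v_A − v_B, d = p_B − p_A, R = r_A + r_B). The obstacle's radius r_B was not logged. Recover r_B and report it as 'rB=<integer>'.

m = 1729
d = (9, 24);  v_rel = (-3, -4),  |v_rel|² = 25
v_rel×d = (-3)·(24) − (-4)·(9) = -36
since m = R²·25 − (-36)²:  R² = (1296 + 1729) / 25 = 121
R = √121 = 11  ⇒  r_B = 11 − 4 = 7

rB=7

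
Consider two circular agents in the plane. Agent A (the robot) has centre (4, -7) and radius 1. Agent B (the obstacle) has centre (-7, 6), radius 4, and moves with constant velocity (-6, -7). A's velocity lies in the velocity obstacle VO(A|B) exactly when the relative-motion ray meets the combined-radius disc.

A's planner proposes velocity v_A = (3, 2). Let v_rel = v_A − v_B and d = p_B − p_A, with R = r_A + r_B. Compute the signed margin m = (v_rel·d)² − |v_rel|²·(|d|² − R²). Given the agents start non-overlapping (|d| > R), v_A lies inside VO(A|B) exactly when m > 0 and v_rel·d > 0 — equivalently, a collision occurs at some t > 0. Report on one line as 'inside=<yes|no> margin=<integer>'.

d = (-11, 13),  |d|² = 290;  R = 1+4 = 5,  c = 290−5² = 265
v_rel = (9, 9),  |v_rel|² = 162;  v_rel·d = (9)·(-11) + (9)·(13) = 18
162·t² − 36·t + 265 = 0  ⇒  m = 18² − 162·265 = -42606
m = -42606 < 0,  v_rel·d = 18 > 0  ⇒  outside

inside=no margin=-42606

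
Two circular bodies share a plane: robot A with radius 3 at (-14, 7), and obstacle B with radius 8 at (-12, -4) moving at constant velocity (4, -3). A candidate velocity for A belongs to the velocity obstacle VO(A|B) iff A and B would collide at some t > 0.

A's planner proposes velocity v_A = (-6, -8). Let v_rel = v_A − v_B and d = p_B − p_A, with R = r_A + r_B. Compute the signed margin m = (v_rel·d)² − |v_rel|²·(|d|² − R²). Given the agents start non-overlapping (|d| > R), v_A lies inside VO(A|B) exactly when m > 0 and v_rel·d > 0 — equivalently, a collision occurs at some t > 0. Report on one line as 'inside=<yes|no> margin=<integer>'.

d = (2, -11),  |d|² = 125;  R = 3+8 = 11,  c = 125−11² = 4
v_rel = (-10, -5),  |v_rel|² = 125;  v_rel·d = (-10)·(2) + (-5)·(-11) = 35
125·t² − 70·t + 4 = 0  ⇒  m = 35² − 125·4 = 725
m = 725 > 0,  v_rel·d = 35 > 0  ⇒  inside

inside=yes margin=725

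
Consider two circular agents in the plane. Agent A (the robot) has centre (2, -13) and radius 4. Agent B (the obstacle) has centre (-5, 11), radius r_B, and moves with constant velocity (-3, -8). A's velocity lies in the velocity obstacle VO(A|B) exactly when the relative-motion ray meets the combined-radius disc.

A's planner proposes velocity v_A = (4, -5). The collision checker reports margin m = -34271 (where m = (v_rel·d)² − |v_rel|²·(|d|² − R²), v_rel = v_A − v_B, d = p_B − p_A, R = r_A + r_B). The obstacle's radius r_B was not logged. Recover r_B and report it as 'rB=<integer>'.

m = -34271
d = (-7, 24);  v_rel = (7, 3),  |v_rel|² = 58
v_rel×d = (7)·(24) − (3)·(-7) = 189
since m = R²·58 − 189²:  R² = (35721 + -34271) / 58 = 25
R = √25 = 5  ⇒  r_B = 5 − 4 = 1

rB=1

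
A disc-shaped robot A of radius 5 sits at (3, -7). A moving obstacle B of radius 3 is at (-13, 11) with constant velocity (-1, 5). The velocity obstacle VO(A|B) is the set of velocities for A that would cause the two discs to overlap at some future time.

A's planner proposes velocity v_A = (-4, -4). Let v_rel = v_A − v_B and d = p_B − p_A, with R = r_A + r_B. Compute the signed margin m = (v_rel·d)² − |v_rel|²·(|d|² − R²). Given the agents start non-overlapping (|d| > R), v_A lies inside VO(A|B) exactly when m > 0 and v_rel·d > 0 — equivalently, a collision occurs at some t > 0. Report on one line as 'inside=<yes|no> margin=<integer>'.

d = (-16, 18),  |d|² = 580;  R = 5+3 = 8,  c = 580−8² = 516
v_rel = (-3, -9),  |v_rel|² = 90;  v_rel·d = (-3)·(-16) + (-9)·(18) = -114
90·t² + 228·t + 516 = 0  ⇒  m = (-114)² − 90·516 = -33444
m = -33444 < 0,  v_rel·d = -114 < 0  ⇒  outside

inside=no margin=-33444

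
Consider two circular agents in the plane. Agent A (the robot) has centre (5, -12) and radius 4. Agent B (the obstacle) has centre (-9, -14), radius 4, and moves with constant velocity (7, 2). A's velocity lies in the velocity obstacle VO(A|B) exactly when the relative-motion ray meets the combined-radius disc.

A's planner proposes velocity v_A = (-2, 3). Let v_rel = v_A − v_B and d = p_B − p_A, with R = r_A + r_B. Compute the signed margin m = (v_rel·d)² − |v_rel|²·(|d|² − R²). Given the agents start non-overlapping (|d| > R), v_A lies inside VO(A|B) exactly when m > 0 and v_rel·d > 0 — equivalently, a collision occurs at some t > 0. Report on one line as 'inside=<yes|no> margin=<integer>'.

d = (-14, -2),  |d|² = 200;  R = 4+4 = 8,  c = 200−8² = 136
v_rel = (-9, 1),  |v_rel|² = 82;  v_rel·d = (-9)·(-14) + (1)·(-2) = 124
82·t² − 248·t + 136 = 0  ⇒  m = 124² − 82·136 = 4224
m = 4224 > 0,  v_rel·d = 124 > 0  ⇒  inside

inside=yes margin=4224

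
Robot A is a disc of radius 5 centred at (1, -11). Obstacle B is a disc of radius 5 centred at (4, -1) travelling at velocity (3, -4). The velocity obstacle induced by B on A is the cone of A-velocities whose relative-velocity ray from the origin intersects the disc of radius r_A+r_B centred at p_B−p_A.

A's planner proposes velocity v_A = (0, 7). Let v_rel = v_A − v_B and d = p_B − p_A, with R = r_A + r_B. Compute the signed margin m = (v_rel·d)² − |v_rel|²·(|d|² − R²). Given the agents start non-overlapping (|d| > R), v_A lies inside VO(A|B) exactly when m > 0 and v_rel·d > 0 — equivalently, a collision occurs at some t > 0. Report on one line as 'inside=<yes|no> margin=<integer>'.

d = (3, 10),  |d|² = 109;  R = 5+5 = 10,  c = 109−10² = 9
v_rel = (-3, 11),  |v_rel|² = 130;  v_rel·d = (-3)·(3) + (11)·(10) = 101
130·t² − 202·t + 9 = 0  ⇒  m = 101² − 130·9 = 9031
m = 9031 > 0,  v_rel·d = 101 > 0  ⇒  inside

inside=yes margin=9031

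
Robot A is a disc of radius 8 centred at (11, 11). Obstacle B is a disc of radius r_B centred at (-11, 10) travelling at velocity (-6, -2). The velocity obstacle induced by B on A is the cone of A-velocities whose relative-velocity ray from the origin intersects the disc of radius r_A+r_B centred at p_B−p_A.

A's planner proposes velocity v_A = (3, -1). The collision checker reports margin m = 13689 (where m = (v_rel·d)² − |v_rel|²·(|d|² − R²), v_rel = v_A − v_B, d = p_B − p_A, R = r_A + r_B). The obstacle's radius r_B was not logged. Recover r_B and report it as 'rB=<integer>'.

m = 13689
d = (-22, -1);  v_rel = (9, 1),  |v_rel|² = 82
v_rel×d = (9)·(-1) − (1)·(-22) = 13
since m = R²·82 − 13²:  R² = (169 + 13689) / 82 = 169
R = √169 = 13  ⇒  r_B = 13 − 8 = 5

rB=5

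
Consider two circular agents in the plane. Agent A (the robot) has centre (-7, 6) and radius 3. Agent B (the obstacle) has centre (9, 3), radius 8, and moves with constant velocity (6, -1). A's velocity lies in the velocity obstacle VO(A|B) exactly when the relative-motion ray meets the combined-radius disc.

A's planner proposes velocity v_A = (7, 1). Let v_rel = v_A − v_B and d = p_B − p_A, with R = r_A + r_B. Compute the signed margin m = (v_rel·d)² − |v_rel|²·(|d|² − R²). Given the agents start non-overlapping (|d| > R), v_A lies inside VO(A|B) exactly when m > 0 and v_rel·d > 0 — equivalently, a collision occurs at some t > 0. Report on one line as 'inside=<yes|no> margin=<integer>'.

d = (16, -3),  |d|² = 265;  R = 3+8 = 11,  c = 265−11² = 144
v_rel = (1, 2),  |v_rel|² = 5;  v_rel·d = (1)·(16) + (2)·(-3) = 10
5·t² − 20·t + 144 = 0  ⇒  m = 10² − 5·144 = -620
m = -620 < 0,  v_rel·d = 10 > 0  ⇒  outside

inside=no margin=-620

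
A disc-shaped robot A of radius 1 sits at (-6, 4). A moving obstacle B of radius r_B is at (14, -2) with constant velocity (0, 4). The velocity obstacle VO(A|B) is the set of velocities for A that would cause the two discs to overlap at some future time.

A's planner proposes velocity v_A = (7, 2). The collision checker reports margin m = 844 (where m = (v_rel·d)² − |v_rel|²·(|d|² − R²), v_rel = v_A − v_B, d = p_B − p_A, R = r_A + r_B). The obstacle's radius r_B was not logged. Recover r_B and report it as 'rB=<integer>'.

m = 844
d = (20, -6);  v_rel = (7, -2),  |v_rel|² = 53
v_rel×d = (7)·(-6) − (-2)·(20) = -2
since m = R²·53 − (-2)²:  R² = (4 + 844) / 53 = 16
R = √16 = 4  ⇒  r_B = 4 − 1 = 3

rB=3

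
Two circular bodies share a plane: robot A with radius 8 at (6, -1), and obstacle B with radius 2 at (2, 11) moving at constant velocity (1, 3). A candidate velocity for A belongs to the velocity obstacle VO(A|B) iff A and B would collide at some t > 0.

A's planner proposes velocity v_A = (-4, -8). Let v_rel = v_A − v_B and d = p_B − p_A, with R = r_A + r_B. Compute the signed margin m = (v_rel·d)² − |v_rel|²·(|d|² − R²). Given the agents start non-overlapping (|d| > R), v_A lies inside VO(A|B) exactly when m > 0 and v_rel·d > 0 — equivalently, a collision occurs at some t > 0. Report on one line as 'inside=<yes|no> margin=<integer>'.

d = (-4, 12),  |d|² = 160;  R = 8+2 = 10,  c = 160−10² = 60
v_rel = (-5, -11),  |v_rel|² = 146;  v_rel·d = (-5)·(-4) + (-11)·(12) = -112
146·t² + 224·t + 60 = 0  ⇒  m = (-112)² − 146·60 = 3784
m = 3784 > 0,  v_rel·d = -112 < 0  ⇒  outside

inside=no margin=3784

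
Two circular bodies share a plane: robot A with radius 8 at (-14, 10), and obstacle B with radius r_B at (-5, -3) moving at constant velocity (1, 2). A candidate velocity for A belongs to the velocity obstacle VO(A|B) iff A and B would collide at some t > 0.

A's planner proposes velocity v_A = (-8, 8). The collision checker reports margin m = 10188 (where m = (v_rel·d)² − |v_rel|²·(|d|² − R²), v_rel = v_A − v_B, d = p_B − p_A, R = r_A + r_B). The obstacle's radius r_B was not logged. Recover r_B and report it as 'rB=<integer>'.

m = 10188
d = (9, -13);  v_rel = (-9, 6),  |v_rel|² = 117
v_rel×d = (-9)·(-13) − (6)·(9) = 63
since m = R²·117 − 63²:  R² = (3969 + 10188) / 117 = 121
R = √121 = 11  ⇒  r_B = 11 − 8 = 3

rB=3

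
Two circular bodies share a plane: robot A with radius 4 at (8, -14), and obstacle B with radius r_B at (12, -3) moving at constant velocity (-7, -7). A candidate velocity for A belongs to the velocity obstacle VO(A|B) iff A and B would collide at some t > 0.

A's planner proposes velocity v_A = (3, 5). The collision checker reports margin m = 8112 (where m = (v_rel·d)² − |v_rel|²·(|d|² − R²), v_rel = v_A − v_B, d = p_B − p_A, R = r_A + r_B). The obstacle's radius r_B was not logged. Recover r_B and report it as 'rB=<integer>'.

m = 8112
d = (4, 11);  v_rel = (10, 12),  |v_rel|² = 244
v_rel×d = (10)·(11) − (12)·(4) = 62
since m = R²·244 − 62²:  R² = (3844 + 8112) / 244 = 49
R = √49 = 7  ⇒  r_B = 7 − 4 = 3

rB=3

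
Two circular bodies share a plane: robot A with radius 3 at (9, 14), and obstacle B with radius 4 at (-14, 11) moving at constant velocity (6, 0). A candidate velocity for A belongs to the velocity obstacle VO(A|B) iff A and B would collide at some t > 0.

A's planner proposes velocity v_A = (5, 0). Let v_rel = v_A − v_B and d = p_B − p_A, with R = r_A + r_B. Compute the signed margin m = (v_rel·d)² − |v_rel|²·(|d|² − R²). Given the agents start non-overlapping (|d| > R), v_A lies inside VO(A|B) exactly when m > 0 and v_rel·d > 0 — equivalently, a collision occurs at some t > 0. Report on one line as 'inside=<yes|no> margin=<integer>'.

d = (-23, -3),  |d|² = 538;  R = 3+4 = 7,  c = 538−7² = 489
v_rel = (-1, 0),  |v_rel|² = 1;  v_rel·d = (-1)·(-23) + (0)·(-3) = 23
1·t² − 46·t + 489 = 0  ⇒  m = 23² − 1·489 = 40
m = 40 > 0,  v_rel·d = 23 > 0  ⇒  inside

inside=yes margin=40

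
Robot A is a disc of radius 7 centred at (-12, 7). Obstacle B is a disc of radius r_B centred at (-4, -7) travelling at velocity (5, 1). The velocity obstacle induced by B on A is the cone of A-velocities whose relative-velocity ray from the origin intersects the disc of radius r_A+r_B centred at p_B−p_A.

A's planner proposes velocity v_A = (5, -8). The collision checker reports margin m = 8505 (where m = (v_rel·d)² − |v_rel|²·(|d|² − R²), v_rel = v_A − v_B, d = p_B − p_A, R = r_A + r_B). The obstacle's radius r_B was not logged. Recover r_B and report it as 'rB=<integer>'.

m = 8505
d = (8, -14);  v_rel = (0, -9),  |v_rel|² = 81
v_rel×d = (0)·(-14) − (-9)·(8) = 72
since m = R²·81 − 72²:  R² = (5184 + 8505) / 81 = 169
R = √169 = 13  ⇒  r_B = 13 − 7 = 6

rB=6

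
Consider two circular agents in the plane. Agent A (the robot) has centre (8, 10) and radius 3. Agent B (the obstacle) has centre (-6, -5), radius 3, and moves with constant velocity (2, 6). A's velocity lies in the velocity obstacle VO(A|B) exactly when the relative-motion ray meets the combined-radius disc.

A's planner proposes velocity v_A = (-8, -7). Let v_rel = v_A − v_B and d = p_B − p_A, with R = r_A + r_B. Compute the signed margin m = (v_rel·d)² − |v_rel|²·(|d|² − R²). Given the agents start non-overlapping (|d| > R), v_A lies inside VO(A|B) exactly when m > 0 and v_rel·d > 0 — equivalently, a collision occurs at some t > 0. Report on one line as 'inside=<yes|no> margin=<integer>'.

d = (-14, -15),  |d|² = 421;  R = 3+3 = 6,  c = 421−6² = 385
v_rel = (-10, -13),  |v_rel|² = 269;  v_rel·d = (-10)·(-14) + (-13)·(-15) = 335
269·t² − 670·t + 385 = 0  ⇒  m = 335² − 269·385 = 8660
m = 8660 > 0,  v_rel·d = 335 > 0  ⇒  inside

inside=yes margin=8660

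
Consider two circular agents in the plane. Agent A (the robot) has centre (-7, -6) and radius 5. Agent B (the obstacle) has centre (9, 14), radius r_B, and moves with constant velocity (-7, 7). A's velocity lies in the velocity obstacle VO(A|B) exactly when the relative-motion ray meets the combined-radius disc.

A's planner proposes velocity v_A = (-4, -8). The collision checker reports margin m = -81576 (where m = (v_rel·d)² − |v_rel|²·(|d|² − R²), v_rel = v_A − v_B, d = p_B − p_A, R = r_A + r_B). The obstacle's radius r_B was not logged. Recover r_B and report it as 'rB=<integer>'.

m = -81576
d = (16, 20);  v_rel = (3, -15),  |v_rel|² = 234
v_rel×d = (3)·(20) − (-15)·(16) = 300
since m = R²·234 − 300²:  R² = (90000 + -81576) / 234 = 36
R = √36 = 6  ⇒  r_B = 6 − 5 = 1

rB=1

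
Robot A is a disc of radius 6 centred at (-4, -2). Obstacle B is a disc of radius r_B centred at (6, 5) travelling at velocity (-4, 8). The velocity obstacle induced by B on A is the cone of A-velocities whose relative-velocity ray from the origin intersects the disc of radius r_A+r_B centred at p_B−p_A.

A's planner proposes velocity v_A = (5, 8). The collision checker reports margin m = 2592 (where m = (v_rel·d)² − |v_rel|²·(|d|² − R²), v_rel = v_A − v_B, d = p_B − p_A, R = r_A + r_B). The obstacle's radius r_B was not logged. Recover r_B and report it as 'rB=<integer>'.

m = 2592
d = (10, 7);  v_rel = (9, 0),  |v_rel|² = 81
v_rel×d = (9)·(7) − (0)·(10) = 63
since m = R²·81 − 63²:  R² = (3969 + 2592) / 81 = 81
R = √81 = 9  ⇒  r_B = 9 − 6 = 3

rB=3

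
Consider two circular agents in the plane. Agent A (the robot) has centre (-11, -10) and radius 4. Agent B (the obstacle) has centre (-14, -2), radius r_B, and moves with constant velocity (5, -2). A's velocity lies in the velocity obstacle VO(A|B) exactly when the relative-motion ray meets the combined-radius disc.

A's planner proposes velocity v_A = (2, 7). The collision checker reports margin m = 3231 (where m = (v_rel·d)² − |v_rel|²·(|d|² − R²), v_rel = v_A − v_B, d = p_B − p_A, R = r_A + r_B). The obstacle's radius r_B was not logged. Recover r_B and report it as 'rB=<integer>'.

m = 3231
d = (-3, 8);  v_rel = (-3, 9),  |v_rel|² = 90
v_rel×d = (-3)·(8) − (9)·(-3) = 3
since m = R²·90 − 3²:  R² = (9 + 3231) / 90 = 36
R = √36 = 6  ⇒  r_B = 6 − 4 = 2

rB=2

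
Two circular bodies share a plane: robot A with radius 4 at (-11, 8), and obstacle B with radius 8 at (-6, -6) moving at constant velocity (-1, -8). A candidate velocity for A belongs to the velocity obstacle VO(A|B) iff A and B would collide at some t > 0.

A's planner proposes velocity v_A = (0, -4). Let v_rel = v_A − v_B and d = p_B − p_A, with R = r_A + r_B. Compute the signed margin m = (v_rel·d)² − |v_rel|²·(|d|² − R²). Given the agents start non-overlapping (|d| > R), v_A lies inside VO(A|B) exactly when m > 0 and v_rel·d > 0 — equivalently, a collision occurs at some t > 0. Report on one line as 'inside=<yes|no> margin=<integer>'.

d = (5, -14),  |d|² = 221;  R = 4+8 = 12,  c = 221−12² = 77
v_rel = (1, 4),  |v_rel|² = 17;  v_rel·d = (1)·(5) + (4)·(-14) = -51
17·t² + 102·t + 77 = 0  ⇒  m = (-51)² − 17·77 = 1292
m = 1292 > 0,  v_rel·d = -51 < 0  ⇒  outside

inside=no margin=1292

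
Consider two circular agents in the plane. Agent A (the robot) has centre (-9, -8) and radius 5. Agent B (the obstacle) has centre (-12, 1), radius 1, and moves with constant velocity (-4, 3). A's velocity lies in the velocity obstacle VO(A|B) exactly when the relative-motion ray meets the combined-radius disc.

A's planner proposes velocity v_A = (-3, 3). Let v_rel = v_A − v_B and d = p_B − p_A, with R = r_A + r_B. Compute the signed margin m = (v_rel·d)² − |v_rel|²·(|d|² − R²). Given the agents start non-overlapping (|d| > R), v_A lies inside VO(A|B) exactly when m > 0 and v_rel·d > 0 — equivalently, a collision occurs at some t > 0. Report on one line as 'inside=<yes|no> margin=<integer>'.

d = (-3, 9),  |d|² = 90;  R = 5+1 = 6,  c = 90−6² = 54
v_rel = (1, 0),  |v_rel|² = 1;  v_rel·d = (1)·(-3) + (0)·(9) = -3
1·t² + 6·t + 54 = 0  ⇒  m = (-3)² − 1·54 = -45
m = -45 < 0,  v_rel·d = -3 < 0  ⇒  outside

inside=no margin=-45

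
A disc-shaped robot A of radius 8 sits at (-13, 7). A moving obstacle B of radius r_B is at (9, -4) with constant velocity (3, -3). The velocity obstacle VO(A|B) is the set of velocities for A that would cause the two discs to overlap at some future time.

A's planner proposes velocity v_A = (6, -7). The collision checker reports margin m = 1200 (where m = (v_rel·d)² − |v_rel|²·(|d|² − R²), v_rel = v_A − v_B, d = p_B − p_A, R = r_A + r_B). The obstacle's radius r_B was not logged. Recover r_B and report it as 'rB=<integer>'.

m = 1200
d = (22, -11);  v_rel = (3, -4),  |v_rel|² = 25
v_rel×d = (3)·(-11) − (-4)·(22) = 55
since m = R²·25 − 55²:  R² = (3025 + 1200) / 25 = 169
R = √169 = 13  ⇒  r_B = 13 − 8 = 5

rB=5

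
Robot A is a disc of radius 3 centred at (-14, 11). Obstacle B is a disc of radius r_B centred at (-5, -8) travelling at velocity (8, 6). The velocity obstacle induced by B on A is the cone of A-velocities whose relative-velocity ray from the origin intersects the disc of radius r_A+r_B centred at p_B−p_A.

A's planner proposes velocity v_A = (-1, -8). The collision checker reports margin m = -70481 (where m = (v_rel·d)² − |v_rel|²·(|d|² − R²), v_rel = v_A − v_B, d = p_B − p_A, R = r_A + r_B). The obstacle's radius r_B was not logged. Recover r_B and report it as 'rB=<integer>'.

m = -70481
d = (9, -19);  v_rel = (-9, -14),  |v_rel|² = 277
v_rel×d = (-9)·(-19) − (-14)·(9) = 297
since m = R²·277 − 297²:  R² = (88209 + -70481) / 277 = 64
R = √64 = 8  ⇒  r_B = 8 − 3 = 5

rB=5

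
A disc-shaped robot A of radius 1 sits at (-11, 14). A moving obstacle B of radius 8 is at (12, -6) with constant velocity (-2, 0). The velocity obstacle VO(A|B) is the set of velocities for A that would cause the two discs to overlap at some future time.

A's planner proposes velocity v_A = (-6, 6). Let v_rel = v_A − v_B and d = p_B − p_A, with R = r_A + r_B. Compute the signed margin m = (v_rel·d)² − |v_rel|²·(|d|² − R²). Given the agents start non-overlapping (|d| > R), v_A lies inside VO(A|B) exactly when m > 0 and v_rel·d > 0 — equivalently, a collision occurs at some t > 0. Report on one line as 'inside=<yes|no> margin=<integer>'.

d = (23, -20),  |d|² = 929;  R = 1+8 = 9,  c = 929−9² = 848
v_rel = (-4, 6),  |v_rel|² = 52;  v_rel·d = (-4)·(23) + (6)·(-20) = -212
52·t² + 424·t + 848 = 0  ⇒  m = (-212)² − 52·848 = 848
m = 848 > 0,  v_rel·d = -212 < 0  ⇒  outside

inside=no margin=848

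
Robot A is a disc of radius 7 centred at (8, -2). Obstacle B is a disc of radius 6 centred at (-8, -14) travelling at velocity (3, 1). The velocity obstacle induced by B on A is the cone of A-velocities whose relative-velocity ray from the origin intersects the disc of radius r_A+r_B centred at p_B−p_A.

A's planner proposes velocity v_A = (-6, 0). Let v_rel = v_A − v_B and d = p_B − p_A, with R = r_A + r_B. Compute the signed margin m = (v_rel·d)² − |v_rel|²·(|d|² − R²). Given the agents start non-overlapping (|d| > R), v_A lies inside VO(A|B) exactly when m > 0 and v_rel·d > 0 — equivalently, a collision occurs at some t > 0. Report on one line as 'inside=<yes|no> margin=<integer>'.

d = (-16, -12),  |d|² = 400;  R = 7+6 = 13,  c = 400−13² = 231
v_rel = (-9, -1),  |v_rel|² = 82;  v_rel·d = (-9)·(-16) + (-1)·(-12) = 156
82·t² − 312·t + 231 = 0  ⇒  m = 156² − 82·231 = 5394
m = 5394 > 0,  v_rel·d = 156 > 0  ⇒  inside

inside=yes margin=5394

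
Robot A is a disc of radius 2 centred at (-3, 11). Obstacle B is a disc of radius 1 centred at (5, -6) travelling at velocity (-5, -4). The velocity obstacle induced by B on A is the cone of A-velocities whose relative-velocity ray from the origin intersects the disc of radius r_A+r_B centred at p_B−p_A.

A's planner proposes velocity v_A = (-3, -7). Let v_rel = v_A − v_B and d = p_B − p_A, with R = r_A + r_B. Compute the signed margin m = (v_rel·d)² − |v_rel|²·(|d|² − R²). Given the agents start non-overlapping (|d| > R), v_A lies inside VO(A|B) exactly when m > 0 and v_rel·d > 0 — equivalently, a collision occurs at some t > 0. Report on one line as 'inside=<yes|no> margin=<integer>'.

d = (8, -17),  |d|² = 353;  R = 2+1 = 3,  c = 353−3² = 344
v_rel = (2, -3),  |v_rel|² = 13;  v_rel·d = (2)·(8) + (-3)·(-17) = 67
13·t² − 134·t + 344 = 0  ⇒  m = 67² − 13·344 = 17
m = 17 > 0,  v_rel·d = 67 > 0  ⇒  inside

inside=yes margin=17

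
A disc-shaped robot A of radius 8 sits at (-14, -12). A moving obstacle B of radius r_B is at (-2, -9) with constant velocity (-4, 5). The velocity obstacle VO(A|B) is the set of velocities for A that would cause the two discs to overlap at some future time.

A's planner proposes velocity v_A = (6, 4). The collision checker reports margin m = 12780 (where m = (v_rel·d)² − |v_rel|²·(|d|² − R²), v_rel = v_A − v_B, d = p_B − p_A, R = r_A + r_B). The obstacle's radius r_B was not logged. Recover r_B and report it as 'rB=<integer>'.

m = 12780
d = (12, 3);  v_rel = (10, -1),  |v_rel|² = 101
v_rel×d = (10)·(3) − (-1)·(12) = 42
since m = R²·101 − 42²:  R² = (1764 + 12780) / 101 = 144
R = √144 = 12  ⇒  r_B = 12 − 8 = 4

rB=4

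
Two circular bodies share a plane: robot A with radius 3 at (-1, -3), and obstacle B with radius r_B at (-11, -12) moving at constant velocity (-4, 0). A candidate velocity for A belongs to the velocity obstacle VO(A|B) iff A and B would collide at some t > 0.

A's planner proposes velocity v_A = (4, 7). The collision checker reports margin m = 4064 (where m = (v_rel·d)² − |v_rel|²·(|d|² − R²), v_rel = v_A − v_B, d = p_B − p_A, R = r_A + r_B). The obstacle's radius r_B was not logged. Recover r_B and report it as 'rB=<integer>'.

m = 4064
d = (-10, -9);  v_rel = (8, 7),  |v_rel|² = 113
v_rel×d = (8)·(-9) − (7)·(-10) = -2
since m = R²·113 − (-2)²:  R² = (4 + 4064) / 113 = 36
R = √36 = 6  ⇒  r_B = 6 − 3 = 3

rB=3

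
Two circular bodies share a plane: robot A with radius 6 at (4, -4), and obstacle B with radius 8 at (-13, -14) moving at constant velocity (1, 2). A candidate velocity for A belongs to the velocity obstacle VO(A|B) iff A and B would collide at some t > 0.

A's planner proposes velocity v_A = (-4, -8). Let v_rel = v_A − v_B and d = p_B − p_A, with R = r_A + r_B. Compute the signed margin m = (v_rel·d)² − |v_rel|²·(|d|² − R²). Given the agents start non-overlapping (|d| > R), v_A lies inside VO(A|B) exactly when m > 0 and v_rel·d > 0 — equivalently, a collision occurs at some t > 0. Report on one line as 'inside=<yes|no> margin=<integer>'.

d = (-17, -10),  |d|² = 389;  R = 6+8 = 14,  c = 389−14² = 193
v_rel = (-5, -10),  |v_rel|² = 125;  v_rel·d = (-5)·(-17) + (-10)·(-10) = 185
125·t² − 370·t + 193 = 0  ⇒  m = 185² − 125·193 = 10100
m = 10100 > 0,  v_rel·d = 185 > 0  ⇒  inside

inside=yes margin=10100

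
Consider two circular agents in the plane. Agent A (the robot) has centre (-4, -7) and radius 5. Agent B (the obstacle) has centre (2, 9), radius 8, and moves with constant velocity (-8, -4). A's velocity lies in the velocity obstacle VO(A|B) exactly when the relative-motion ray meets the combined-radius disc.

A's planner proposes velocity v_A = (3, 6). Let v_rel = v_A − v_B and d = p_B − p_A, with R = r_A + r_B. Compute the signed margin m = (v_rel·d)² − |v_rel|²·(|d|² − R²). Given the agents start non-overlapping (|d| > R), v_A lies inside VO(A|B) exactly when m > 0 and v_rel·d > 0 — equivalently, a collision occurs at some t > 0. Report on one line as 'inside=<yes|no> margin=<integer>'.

d = (6, 16),  |d|² = 292;  R = 5+8 = 13,  c = 292−13² = 123
v_rel = (11, 10),  |v_rel|² = 221;  v_rel·d = (11)·(6) + (10)·(16) = 226
221·t² − 452·t + 123 = 0  ⇒  m = 226² − 221·123 = 23893
m = 23893 > 0,  v_rel·d = 226 > 0  ⇒  inside

inside=yes margin=23893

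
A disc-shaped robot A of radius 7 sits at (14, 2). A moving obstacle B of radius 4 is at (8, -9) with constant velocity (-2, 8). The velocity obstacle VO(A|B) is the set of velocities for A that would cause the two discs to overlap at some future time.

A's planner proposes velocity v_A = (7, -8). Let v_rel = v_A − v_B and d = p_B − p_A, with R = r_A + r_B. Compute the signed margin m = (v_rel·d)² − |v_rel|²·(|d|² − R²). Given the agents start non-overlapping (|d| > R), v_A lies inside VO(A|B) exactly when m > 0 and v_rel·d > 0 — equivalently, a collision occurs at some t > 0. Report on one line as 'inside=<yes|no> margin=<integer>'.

d = (-6, -11),  |d|² = 157;  R = 7+4 = 11,  c = 157−11² = 36
v_rel = (9, -16),  |v_rel|² = 337;  v_rel·d = (9)·(-6) + (-16)·(-11) = 122
337·t² − 244·t + 36 = 0  ⇒  m = 122² − 337·36 = 2752
m = 2752 > 0,  v_rel·d = 122 > 0  ⇒  inside

inside=yes margin=2752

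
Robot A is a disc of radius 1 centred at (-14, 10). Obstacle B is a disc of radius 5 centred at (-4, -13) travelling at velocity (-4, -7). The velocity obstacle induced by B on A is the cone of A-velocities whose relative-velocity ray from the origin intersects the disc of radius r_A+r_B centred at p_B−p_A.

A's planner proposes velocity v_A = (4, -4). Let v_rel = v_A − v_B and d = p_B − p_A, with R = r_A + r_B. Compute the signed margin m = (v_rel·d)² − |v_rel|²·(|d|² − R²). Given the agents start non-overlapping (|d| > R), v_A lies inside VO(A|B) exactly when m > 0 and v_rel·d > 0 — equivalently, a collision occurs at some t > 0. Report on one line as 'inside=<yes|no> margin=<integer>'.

d = (10, -23),  |d|² = 629;  R = 1+5 = 6,  c = 629−6² = 593
v_rel = (8, 3),  |v_rel|² = 73;  v_rel·d = (8)·(10) + (3)·(-23) = 11
73·t² − 22·t + 593 = 0  ⇒  m = 11² − 73·593 = -43168
m = -43168 < 0,  v_rel·d = 11 > 0  ⇒  outside

inside=no margin=-43168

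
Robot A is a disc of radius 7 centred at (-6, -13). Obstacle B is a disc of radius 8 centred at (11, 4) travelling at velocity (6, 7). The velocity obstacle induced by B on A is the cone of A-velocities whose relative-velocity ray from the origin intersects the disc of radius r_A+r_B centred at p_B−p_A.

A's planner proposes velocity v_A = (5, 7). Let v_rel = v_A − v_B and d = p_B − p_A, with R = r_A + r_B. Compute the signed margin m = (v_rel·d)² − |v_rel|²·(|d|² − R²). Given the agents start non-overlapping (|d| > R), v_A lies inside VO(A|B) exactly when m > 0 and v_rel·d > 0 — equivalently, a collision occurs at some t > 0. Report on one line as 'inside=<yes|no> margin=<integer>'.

d = (17, 17),  |d|² = 578;  R = 7+8 = 15,  c = 578−15² = 353
v_rel = (-1, 0),  |v_rel|² = 1;  v_rel·d = (-1)·(17) + (0)·(17) = -17
1·t² + 34·t + 353 = 0  ⇒  m = (-17)² − 1·353 = -64
m = -64 < 0,  v_rel·d = -17 < 0  ⇒  outside

inside=no margin=-64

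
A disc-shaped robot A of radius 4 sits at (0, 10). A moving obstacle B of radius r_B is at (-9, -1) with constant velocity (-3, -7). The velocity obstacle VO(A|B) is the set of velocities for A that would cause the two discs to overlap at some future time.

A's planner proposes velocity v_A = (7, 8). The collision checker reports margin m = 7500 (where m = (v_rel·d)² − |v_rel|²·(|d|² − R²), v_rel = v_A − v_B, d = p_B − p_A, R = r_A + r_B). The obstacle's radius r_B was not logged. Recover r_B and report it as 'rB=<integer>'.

m = 7500
d = (-9, -11);  v_rel = (10, 15),  |v_rel|² = 325
v_rel×d = (10)·(-11) − (15)·(-9) = 25
since m = R²·325 − 25²:  R² = (625 + 7500) / 325 = 25
R = √25 = 5  ⇒  r_B = 5 − 4 = 1

rB=1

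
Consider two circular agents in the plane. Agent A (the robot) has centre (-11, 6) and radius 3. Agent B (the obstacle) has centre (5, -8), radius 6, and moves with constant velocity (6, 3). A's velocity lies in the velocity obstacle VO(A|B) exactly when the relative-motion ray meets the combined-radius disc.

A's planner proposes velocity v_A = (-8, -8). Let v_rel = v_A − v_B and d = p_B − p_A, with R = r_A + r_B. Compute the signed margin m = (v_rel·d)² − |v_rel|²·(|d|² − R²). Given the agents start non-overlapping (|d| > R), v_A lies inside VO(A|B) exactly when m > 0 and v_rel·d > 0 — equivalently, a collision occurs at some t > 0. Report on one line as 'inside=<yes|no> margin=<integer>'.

d = (16, -14),  |d|² = 452;  R = 3+6 = 9,  c = 452−9² = 371
v_rel = (-14, -11),  |v_rel|² = 317;  v_rel·d = (-14)·(16) + (-11)·(-14) = -70
317·t² + 140·t + 371 = 0  ⇒  m = (-70)² − 317·371 = -112707
m = -112707 < 0,  v_rel·d = -70 < 0  ⇒  outside

inside=no margin=-112707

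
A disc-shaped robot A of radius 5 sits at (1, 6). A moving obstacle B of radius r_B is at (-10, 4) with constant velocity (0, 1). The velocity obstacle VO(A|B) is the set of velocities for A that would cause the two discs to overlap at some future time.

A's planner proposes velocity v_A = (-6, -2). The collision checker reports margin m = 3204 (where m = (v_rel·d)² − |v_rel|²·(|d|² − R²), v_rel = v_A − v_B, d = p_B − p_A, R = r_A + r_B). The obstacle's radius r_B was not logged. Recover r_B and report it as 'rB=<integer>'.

m = 3204
d = (-11, -2);  v_rel = (-6, -3),  |v_rel|² = 45
v_rel×d = (-6)·(-2) − (-3)·(-11) = -21
since m = R²·45 − (-21)²:  R² = (441 + 3204) / 45 = 81
R = √81 = 9  ⇒  r_B = 9 − 5 = 4

rB=4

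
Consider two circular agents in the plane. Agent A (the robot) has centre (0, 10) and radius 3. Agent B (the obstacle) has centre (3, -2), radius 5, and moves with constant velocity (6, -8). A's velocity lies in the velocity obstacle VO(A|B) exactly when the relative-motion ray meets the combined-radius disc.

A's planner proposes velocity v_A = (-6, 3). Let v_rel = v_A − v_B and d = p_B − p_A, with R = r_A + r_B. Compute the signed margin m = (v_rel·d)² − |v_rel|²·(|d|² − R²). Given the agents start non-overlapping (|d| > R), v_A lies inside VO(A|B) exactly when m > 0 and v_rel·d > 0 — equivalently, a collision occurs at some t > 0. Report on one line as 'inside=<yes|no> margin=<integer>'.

d = (3, -12),  |d|² = 153;  R = 3+5 = 8,  c = 153−8² = 89
v_rel = (-12, 11),  |v_rel|² = 265;  v_rel·d = (-12)·(3) + (11)·(-12) = -168
265·t² + 336·t + 89 = 0  ⇒  m = (-168)² − 265·89 = 4639
m = 4639 > 0,  v_rel·d = -168 < 0  ⇒  outside

inside=no margin=4639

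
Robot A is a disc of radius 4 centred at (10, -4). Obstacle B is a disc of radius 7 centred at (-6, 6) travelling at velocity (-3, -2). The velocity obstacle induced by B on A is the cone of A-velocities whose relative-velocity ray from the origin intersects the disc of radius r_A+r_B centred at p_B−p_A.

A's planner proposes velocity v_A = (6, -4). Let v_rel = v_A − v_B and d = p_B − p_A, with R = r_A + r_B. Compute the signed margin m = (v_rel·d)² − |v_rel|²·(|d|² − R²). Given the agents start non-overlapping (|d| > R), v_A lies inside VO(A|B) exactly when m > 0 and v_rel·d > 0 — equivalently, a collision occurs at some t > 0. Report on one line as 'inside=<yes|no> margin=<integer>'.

d = (-16, 10),  |d|² = 356;  R = 4+7 = 11,  c = 356−11² = 235
v_rel = (9, -2),  |v_rel|² = 85;  v_rel·d = (9)·(-16) + (-2)·(10) = -164
85·t² + 328·t + 235 = 0  ⇒  m = (-164)² − 85·235 = 6921
m = 6921 > 0,  v_rel·d = -164 < 0  ⇒  outside

inside=no margin=6921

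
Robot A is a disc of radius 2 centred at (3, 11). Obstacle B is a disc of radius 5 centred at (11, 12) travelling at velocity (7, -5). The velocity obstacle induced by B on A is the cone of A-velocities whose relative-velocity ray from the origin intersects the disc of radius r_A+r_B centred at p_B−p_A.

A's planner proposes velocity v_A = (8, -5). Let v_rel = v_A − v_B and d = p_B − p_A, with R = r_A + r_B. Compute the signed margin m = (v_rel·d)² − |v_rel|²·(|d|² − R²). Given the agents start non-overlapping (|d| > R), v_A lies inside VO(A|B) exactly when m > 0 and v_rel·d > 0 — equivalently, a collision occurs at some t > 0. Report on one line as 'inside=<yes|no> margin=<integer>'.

d = (8, 1),  |d|² = 65;  R = 2+5 = 7,  c = 65−7² = 16
v_rel = (1, 0),  |v_rel|² = 1;  v_rel·d = (1)·(8) + (0)·(1) = 8
1·t² − 16·t + 16 = 0  ⇒  m = 8² − 1·16 = 48
m = 48 > 0,  v_rel·d = 8 > 0  ⇒  inside

inside=yes margin=48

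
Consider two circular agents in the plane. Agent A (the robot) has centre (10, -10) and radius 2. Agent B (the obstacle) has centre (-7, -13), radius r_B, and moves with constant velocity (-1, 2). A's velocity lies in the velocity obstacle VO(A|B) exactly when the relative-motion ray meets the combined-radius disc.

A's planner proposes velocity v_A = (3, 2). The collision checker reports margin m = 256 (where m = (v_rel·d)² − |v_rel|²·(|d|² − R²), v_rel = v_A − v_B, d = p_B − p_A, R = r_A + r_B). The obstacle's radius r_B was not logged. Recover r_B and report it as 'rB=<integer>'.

m = 256
d = (-17, -3);  v_rel = (4, 0),  |v_rel|² = 16
v_rel×d = (4)·(-3) − (0)·(-17) = -12
since m = R²·16 − (-12)²:  R² = (144 + 256) / 16 = 25
R = √25 = 5  ⇒  r_B = 5 − 2 = 3

rB=3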